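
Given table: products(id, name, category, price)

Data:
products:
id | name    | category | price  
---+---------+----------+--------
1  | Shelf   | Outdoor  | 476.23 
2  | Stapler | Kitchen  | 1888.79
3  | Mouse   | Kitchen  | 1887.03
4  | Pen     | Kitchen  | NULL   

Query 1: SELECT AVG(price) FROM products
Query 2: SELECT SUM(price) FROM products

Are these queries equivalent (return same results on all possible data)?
No, not equivalent

Query 1 returns: [(1417.3500000000001,)]
Query 2 returns: [(4252.05,)]

Reason: AVG vs SUM give different aggregate values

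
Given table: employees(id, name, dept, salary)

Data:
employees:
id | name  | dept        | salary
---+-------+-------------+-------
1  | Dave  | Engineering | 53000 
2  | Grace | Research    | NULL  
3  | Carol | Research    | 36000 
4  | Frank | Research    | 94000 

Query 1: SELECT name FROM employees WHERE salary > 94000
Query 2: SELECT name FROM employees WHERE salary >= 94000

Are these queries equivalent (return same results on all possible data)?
No, not equivalent

Query 1 returns: []
Query 2 returns: [('Frank',)]

Reason: > vs >= gives different results when salary = 94000 exists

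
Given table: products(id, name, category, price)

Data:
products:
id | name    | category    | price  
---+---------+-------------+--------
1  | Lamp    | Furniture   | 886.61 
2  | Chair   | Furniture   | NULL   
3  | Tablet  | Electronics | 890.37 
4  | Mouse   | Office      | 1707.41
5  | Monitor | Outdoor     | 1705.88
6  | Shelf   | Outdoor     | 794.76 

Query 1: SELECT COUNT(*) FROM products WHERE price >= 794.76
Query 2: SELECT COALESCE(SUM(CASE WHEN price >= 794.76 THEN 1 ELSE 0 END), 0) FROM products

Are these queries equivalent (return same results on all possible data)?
Yes, equivalent

Both queries return: [(5,)]

Reason: COUNT with WHERE vs conditional SUM (COALESCE handles empty-table NULL)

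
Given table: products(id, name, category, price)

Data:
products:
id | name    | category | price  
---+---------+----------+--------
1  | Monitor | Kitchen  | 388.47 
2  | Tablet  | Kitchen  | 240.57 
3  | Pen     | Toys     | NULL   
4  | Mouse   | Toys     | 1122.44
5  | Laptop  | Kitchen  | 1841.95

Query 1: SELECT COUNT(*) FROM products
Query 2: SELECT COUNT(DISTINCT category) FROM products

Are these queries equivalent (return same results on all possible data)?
No, not equivalent

Query 1 returns: [(5,)]
Query 2 returns: [(2,)]

Reason: COUNT(*) counts rows, COUNT(DISTINCT category) counts unique categorys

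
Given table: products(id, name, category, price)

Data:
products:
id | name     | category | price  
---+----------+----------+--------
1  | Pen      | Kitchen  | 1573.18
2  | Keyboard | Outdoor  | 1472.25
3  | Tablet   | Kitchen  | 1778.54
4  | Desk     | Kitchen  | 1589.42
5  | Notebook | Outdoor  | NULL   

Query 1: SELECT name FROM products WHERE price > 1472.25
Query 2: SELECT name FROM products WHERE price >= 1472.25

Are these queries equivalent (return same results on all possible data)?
No, not equivalent

Query 1 returns: [('Pen',), ('Tablet',), ('Desk',)]
Query 2 returns: [('Pen',), ('Keyboard',), ('Tablet',), ('Desk',)]

Reason: > vs >= gives different results when price = 1472.25 exists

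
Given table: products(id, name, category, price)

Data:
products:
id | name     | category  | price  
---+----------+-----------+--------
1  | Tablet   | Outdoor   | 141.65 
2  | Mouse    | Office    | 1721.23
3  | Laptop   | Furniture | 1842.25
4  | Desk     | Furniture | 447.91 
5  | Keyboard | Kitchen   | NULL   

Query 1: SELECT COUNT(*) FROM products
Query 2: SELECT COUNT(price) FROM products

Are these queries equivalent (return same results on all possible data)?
No, not equivalent

Query 1 returns: [(5,)]
Query 2 returns: [(4,)]

Reason: COUNT(*) includes NULLs, COUNT(column) excludes them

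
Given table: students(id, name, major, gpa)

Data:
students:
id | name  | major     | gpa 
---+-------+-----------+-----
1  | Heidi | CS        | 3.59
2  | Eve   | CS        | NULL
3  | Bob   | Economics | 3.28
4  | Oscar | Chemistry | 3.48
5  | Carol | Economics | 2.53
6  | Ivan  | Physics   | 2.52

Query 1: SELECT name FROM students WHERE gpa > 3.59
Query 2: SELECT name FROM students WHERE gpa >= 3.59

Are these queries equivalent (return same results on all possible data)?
No, not equivalent

Query 1 returns: []
Query 2 returns: [('Heidi',)]

Reason: > vs >= gives different results when gpa = 3.59 exists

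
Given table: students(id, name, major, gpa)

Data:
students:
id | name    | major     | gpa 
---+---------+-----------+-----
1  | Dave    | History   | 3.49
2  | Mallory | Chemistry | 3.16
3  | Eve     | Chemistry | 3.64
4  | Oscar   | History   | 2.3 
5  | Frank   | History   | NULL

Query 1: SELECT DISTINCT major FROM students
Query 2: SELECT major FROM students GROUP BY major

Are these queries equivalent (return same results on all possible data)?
Yes, equivalent

Both queries return: [('Chemistry',), ('History',)]

Reason: Both get unique majors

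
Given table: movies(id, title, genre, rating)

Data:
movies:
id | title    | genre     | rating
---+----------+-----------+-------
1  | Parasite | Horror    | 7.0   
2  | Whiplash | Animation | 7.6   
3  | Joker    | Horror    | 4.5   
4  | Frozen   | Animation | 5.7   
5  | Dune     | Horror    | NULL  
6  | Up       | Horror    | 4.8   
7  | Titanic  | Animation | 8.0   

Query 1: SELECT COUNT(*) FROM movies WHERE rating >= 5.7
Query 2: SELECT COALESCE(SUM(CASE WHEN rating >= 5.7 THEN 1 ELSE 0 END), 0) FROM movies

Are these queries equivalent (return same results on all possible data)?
Yes, equivalent

Both queries return: [(4,)]

Reason: COUNT with WHERE vs conditional SUM (COALESCE handles empty-table NULL)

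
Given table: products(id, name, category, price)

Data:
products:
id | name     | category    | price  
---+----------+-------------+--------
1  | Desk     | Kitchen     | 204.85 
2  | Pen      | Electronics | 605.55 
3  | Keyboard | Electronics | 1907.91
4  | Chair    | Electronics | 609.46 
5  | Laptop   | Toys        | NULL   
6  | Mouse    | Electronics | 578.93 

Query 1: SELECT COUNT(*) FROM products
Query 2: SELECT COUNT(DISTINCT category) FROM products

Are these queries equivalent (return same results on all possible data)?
No, not equivalent

Query 1 returns: [(6,)]
Query 2 returns: [(3,)]

Reason: COUNT(*) counts rows, COUNT(DISTINCT category) counts unique categorys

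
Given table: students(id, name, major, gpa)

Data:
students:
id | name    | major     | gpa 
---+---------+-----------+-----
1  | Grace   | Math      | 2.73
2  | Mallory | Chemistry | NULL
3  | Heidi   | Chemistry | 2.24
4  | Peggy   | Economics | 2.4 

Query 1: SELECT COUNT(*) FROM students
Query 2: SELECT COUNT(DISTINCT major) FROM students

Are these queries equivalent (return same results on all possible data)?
No, not equivalent

Query 1 returns: [(4,)]
Query 2 returns: [(3,)]

Reason: COUNT(*) counts rows, COUNT(DISTINCT major) counts unique majors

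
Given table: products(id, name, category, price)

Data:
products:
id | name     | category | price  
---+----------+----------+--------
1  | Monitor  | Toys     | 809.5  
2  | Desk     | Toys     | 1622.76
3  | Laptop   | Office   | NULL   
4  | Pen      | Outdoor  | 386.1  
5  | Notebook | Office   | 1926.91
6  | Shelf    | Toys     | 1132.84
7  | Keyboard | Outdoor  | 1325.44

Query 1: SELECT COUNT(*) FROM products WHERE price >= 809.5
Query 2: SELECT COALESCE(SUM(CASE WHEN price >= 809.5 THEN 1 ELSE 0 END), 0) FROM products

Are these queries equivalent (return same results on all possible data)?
Yes, equivalent

Both queries return: [(5,)]

Reason: COUNT with WHERE vs conditional SUM (COALESCE handles empty-table NULL)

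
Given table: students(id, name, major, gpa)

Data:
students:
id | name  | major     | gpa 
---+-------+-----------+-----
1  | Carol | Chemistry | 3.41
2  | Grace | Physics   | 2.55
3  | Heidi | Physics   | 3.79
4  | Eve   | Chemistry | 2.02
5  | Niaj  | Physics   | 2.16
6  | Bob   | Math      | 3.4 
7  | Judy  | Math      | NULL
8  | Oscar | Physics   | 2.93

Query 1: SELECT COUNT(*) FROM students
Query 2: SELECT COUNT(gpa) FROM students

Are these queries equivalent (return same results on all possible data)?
No, not equivalent

Query 1 returns: [(8,)]
Query 2 returns: [(7,)]

Reason: COUNT(*) includes NULLs, COUNT(column) excludes them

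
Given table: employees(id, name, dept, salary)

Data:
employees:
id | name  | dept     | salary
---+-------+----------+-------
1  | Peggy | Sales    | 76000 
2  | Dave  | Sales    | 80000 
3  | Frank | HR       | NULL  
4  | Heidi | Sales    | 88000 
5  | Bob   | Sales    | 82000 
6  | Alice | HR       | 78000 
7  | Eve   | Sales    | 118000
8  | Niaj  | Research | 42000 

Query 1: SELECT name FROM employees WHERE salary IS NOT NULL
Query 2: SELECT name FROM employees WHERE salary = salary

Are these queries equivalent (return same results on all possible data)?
Yes, equivalent

Both queries return: [('Alice',), ('Bob',), ('Dave',), ('Eve',), ('Heidi',), ('Niaj',), ('Peggy',)]

Reason: IS NOT NULL vs self-equality (both exclude NULLs)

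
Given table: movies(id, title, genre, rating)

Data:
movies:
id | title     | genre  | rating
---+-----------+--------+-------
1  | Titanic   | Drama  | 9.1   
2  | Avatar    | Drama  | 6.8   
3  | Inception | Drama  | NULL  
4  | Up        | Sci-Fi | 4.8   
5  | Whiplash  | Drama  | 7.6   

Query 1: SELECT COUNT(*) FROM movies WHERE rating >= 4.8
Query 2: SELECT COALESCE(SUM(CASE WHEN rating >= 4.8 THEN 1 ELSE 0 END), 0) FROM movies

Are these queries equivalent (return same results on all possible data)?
Yes, equivalent

Both queries return: [(4,)]

Reason: COUNT with WHERE vs conditional SUM (COALESCE handles empty-table NULL)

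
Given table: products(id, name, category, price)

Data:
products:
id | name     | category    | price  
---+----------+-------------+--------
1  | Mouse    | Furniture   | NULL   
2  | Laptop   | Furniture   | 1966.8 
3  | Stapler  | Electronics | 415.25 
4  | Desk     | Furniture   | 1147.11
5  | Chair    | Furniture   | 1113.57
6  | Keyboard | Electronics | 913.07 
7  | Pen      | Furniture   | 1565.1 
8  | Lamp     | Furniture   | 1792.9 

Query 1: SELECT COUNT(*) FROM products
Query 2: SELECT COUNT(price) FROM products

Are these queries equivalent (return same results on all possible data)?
No, not equivalent

Query 1 returns: [(8,)]
Query 2 returns: [(7,)]

Reason: COUNT(*) includes NULLs, COUNT(column) excludes them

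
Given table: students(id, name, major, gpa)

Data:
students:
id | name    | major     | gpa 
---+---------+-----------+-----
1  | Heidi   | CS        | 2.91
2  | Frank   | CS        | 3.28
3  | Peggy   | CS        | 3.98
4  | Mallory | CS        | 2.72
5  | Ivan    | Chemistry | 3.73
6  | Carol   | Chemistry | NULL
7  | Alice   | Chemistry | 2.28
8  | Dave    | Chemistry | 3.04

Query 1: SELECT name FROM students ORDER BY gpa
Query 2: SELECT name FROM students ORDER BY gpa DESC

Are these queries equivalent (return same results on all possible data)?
No, not equivalent

Query 1 returns: [('Carol',), ('Alice',), ('Mallory',), ('Heidi',), ('Dave',), ('Frank',), ('Ivan',), ('Peggy',)]
Query 2 returns: [('Peggy',), ('Ivan',), ('Frank',), ('Dave',), ('Heidi',), ('Mallory',), ('Alice',), ('Carol',)]

Reason: ASC vs DESC gives opposite ordering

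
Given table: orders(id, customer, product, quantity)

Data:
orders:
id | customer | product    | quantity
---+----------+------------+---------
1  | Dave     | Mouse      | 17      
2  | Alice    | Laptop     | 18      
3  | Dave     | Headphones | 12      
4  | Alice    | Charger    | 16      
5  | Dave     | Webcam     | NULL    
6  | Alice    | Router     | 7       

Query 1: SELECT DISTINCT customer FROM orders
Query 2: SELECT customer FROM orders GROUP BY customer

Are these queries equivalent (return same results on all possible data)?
Yes, equivalent

Both queries return: [('Alice',), ('Dave',)]

Reason: Both get unique customers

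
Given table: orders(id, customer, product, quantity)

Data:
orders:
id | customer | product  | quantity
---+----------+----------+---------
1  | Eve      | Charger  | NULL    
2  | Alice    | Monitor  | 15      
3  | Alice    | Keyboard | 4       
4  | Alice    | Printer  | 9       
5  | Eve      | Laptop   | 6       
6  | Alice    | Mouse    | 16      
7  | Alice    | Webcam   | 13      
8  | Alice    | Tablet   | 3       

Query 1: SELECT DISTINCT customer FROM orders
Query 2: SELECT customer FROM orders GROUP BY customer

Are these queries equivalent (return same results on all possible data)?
Yes, equivalent

Both queries return: [('Alice',), ('Eve',)]

Reason: Both get unique customers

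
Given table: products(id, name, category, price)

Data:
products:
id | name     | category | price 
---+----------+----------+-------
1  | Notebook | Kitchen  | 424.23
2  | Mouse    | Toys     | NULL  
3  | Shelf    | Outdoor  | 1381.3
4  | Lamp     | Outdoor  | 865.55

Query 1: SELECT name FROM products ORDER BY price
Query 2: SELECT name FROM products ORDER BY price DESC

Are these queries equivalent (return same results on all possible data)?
No, not equivalent

Query 1 returns: [('Mouse',), ('Notebook',), ('Lamp',), ('Shelf',)]
Query 2 returns: [('Shelf',), ('Lamp',), ('Notebook',), ('Mouse',)]

Reason: ASC vs DESC gives opposite ordering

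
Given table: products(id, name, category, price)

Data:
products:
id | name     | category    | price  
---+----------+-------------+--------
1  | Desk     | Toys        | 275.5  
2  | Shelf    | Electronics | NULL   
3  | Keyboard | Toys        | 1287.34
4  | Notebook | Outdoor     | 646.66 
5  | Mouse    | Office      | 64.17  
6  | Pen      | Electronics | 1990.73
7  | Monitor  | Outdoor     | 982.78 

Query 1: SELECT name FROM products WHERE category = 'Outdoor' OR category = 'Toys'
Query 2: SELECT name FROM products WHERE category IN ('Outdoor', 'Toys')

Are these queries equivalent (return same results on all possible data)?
Yes, equivalent

Both queries return: [('Desk',), ('Keyboard',), ('Monitor',), ('Notebook',)]

Reason: OR vs IN are equivalent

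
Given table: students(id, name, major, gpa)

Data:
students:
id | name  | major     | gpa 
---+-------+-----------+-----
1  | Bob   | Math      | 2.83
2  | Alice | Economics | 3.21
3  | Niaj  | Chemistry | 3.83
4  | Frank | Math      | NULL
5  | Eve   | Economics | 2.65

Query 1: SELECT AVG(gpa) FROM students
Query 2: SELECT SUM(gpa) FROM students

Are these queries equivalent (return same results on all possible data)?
No, not equivalent

Query 1 returns: [(3.13,)]
Query 2 returns: [(12.52,)]

Reason: AVG vs SUM give different aggregate values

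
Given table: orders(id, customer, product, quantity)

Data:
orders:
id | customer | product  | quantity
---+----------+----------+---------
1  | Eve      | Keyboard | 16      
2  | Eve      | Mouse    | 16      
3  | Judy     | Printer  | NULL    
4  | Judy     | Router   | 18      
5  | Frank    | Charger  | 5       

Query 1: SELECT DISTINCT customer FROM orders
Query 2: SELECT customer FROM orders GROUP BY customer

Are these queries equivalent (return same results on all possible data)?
Yes, equivalent

Both queries return: [('Eve',), ('Frank',), ('Judy',)]

Reason: Both get unique customers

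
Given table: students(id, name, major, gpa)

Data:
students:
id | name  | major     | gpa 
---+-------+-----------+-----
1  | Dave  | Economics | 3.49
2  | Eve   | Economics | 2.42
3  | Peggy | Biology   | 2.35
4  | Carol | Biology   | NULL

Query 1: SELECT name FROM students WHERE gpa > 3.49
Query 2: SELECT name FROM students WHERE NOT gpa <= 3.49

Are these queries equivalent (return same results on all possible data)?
Yes, equivalent

Both queries return: []

Reason: Both filter gpa > 3.49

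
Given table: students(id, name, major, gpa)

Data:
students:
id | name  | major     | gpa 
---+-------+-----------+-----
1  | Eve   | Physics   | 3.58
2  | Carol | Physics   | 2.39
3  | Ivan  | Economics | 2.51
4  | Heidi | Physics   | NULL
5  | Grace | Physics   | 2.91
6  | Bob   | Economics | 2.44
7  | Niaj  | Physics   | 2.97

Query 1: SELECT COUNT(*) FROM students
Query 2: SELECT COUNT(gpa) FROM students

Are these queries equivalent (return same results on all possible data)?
No, not equivalent

Query 1 returns: [(7,)]
Query 2 returns: [(6,)]

Reason: COUNT(*) includes NULLs, COUNT(column) excludes them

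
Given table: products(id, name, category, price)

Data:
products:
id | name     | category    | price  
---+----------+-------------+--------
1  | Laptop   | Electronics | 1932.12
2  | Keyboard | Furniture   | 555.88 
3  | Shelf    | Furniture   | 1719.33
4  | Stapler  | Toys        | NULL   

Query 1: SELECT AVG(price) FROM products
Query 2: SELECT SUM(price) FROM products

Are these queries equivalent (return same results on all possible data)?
No, not equivalent

Query 1 returns: [(1402.4433333333334,)]
Query 2 returns: [(4207.33,)]

Reason: AVG vs SUM give different aggregate values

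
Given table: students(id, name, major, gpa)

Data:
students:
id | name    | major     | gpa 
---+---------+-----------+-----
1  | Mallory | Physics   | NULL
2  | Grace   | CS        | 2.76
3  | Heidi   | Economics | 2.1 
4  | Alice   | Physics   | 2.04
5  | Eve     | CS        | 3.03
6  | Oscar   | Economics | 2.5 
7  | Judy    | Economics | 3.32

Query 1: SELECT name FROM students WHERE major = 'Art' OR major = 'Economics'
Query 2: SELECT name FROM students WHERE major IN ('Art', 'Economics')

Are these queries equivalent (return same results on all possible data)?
Yes, equivalent

Both queries return: [('Heidi',), ('Judy',), ('Oscar',)]

Reason: OR vs IN are equivalent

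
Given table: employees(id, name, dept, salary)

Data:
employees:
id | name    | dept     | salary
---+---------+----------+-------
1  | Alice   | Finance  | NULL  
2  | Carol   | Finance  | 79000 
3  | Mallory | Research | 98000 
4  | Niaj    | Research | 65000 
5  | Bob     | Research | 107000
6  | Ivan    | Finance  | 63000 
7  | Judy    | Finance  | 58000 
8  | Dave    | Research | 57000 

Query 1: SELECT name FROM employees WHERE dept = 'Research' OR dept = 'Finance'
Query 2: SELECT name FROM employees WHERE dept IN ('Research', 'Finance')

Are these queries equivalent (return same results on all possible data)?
Yes, equivalent

Both queries return: [('Alice',), ('Bob',), ('Carol',), ('Dave',), ('Ivan',), ('Judy',), ('Mallory',), ('Niaj',)]

Reason: OR vs IN are equivalent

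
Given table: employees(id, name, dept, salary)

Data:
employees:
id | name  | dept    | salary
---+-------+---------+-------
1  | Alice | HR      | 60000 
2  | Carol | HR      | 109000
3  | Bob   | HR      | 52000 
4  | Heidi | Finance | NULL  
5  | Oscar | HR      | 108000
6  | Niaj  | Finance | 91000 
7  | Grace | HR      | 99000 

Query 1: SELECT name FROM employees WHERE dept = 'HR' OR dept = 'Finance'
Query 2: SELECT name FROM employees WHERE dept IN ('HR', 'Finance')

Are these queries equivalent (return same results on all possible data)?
Yes, equivalent

Both queries return: [('Alice',), ('Bob',), ('Carol',), ('Grace',), ('Heidi',), ('Niaj',), ('Oscar',)]

Reason: OR vs IN are equivalent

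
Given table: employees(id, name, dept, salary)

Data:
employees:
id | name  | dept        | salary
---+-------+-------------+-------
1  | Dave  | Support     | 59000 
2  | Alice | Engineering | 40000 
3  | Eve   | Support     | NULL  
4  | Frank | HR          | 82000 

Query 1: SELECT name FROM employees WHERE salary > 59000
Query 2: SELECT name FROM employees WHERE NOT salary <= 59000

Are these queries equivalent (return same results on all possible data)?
Yes, equivalent

Both queries return: [('Frank',)]

Reason: Both filter salary > 59000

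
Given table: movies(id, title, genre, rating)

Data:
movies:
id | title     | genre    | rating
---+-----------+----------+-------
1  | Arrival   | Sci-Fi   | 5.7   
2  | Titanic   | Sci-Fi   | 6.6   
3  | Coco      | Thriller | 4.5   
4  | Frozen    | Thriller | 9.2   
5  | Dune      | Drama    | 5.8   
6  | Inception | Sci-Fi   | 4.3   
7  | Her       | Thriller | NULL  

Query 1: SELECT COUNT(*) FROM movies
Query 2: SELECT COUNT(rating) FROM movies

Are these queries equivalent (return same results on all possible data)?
No, not equivalent

Query 1 returns: [(7,)]
Query 2 returns: [(6,)]

Reason: COUNT(*) includes NULLs, COUNT(column) excludes them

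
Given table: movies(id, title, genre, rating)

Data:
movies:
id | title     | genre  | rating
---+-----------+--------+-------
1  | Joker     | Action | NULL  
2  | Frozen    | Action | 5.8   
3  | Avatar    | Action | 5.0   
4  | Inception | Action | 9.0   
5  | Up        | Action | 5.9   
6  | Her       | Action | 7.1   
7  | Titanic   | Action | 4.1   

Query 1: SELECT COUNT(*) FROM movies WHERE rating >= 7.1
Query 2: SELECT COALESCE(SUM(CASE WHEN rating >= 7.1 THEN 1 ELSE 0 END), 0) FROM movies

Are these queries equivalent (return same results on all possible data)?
Yes, equivalent

Both queries return: [(2,)]

Reason: COUNT with WHERE vs conditional SUM (COALESCE handles empty-table NULL)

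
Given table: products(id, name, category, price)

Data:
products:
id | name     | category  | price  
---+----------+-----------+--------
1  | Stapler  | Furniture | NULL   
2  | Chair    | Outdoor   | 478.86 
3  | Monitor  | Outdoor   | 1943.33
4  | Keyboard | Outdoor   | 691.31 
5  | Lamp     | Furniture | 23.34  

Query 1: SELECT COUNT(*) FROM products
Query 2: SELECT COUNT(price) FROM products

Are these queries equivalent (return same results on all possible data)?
No, not equivalent

Query 1 returns: [(5,)]
Query 2 returns: [(4,)]

Reason: COUNT(*) includes NULLs, COUNT(column) excludes them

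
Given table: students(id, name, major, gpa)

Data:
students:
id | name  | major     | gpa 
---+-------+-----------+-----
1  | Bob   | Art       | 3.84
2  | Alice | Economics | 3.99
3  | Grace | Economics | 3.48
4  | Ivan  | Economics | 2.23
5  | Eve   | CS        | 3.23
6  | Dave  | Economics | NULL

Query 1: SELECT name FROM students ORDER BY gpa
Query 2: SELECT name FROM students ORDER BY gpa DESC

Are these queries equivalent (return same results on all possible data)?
No, not equivalent

Query 1 returns: [('Dave',), ('Ivan',), ('Eve',), ('Grace',), ('Bob',), ('Alice',)]
Query 2 returns: [('Alice',), ('Bob',), ('Grace',), ('Eve',), ('Ivan',), ('Dave',)]

Reason: ASC vs DESC gives opposite ordering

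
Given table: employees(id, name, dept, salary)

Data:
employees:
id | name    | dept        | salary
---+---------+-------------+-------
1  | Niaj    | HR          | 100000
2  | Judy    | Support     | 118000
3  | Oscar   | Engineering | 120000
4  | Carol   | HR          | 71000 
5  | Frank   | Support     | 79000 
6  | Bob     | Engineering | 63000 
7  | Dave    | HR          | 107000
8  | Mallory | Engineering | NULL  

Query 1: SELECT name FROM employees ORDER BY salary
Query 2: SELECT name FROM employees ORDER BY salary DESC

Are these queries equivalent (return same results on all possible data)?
No, not equivalent

Query 1 returns: [('Mallory',), ('Bob',), ('Carol',), ('Frank',), ('Niaj',), ('Dave',), ('Judy',), ('Oscar',)]
Query 2 returns: [('Oscar',), ('Judy',), ('Dave',), ('Niaj',), ('Frank',), ('Carol',), ('Bob',), ('Mallory',)]

Reason: ASC vs DESC gives opposite ordering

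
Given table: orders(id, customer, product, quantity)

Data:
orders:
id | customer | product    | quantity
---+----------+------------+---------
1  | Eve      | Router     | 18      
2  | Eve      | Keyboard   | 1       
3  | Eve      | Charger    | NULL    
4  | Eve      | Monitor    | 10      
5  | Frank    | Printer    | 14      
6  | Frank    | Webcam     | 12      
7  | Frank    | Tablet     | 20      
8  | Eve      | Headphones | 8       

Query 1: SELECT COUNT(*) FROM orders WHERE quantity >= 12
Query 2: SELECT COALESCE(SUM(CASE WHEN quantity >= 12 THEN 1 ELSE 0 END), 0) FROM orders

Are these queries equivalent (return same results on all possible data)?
Yes, equivalent

Both queries return: [(4,)]

Reason: COUNT with WHERE vs conditional SUM (COALESCE handles empty-table NULL)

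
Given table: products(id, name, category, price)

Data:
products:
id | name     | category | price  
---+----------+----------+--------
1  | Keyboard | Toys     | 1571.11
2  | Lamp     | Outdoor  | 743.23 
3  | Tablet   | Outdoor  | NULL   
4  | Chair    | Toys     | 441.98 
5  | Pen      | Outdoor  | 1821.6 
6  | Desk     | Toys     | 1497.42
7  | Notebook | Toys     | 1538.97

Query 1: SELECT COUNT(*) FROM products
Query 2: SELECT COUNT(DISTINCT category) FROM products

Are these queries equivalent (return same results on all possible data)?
No, not equivalent

Query 1 returns: [(7,)]
Query 2 returns: [(2,)]

Reason: COUNT(*) counts rows, COUNT(DISTINCT category) counts unique categorys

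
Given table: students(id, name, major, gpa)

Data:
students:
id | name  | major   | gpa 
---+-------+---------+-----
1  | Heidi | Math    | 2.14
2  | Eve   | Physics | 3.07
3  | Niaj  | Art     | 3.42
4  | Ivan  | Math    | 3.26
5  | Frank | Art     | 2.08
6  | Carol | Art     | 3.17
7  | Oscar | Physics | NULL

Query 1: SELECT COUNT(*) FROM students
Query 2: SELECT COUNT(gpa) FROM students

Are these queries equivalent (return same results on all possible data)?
No, not equivalent

Query 1 returns: [(7,)]
Query 2 returns: [(6,)]

Reason: COUNT(*) includes NULLs, COUNT(column) excludes them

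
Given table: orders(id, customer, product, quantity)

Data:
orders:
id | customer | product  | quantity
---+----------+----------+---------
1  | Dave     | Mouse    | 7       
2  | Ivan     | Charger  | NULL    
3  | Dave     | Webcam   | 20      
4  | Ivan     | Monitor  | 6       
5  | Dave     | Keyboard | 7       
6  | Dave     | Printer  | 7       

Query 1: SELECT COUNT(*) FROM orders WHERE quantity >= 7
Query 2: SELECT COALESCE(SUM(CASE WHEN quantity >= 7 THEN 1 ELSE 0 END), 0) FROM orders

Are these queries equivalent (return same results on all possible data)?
Yes, equivalent

Both queries return: [(4,)]

Reason: COUNT with WHERE vs conditional SUM (COALESCE handles empty-table NULL)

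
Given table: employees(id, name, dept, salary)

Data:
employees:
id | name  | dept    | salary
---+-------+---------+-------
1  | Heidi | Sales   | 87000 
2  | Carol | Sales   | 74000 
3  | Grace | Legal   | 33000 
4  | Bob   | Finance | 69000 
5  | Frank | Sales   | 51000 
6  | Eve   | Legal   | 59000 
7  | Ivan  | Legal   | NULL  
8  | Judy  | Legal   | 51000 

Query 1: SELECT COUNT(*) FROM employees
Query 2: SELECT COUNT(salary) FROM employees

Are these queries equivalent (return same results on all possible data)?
No, not equivalent

Query 1 returns: [(8,)]
Query 2 returns: [(7,)]

Reason: COUNT(*) includes NULLs, COUNT(column) excludes them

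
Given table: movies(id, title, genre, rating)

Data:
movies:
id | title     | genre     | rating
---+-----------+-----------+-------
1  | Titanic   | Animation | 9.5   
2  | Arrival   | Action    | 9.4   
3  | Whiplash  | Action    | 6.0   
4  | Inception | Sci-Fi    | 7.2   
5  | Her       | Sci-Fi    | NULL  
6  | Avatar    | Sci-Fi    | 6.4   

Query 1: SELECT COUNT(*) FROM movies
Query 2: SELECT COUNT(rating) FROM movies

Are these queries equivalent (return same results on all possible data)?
No, not equivalent

Query 1 returns: [(6,)]
Query 2 returns: [(5,)]

Reason: COUNT(*) includes NULLs, COUNT(column) excludes them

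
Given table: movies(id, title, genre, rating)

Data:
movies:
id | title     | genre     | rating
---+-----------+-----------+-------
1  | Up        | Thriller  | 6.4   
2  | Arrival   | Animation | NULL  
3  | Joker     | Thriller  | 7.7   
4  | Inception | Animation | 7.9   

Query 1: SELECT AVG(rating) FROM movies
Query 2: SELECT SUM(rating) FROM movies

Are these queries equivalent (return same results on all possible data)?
No, not equivalent

Query 1 returns: [(7.333333333333333,)]
Query 2 returns: [(22.0,)]

Reason: AVG vs SUM give different aggregate values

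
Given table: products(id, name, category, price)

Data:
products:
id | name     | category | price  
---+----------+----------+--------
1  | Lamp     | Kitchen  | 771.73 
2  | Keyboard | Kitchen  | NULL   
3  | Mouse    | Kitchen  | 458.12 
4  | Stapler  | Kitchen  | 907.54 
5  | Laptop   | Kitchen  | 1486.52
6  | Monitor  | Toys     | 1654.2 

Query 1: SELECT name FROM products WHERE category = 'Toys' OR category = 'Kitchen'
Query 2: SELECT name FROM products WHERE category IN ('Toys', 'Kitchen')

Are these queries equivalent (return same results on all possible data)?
Yes, equivalent

Both queries return: [('Keyboard',), ('Lamp',), ('Laptop',), ('Monitor',), ('Mouse',), ('Stapler',)]

Reason: OR vs IN are equivalent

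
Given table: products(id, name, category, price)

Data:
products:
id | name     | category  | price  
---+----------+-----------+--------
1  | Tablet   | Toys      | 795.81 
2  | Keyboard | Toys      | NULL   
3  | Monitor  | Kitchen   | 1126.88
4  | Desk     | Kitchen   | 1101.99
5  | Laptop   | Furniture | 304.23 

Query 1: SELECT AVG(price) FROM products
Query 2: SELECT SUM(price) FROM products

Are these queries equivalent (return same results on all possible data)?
No, not equivalent

Query 1 returns: [(832.2275,)]
Query 2 returns: [(3328.91,)]

Reason: AVG vs SUM give different aggregate values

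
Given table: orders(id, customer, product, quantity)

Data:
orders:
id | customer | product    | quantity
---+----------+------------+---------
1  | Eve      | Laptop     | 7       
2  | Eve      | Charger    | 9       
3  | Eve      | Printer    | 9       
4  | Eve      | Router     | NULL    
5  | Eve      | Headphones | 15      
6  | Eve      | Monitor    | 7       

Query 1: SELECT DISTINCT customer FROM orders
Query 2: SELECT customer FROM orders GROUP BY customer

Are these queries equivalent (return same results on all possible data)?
Yes, equivalent

Both queries return: [('Eve',)]

Reason: Both get unique customers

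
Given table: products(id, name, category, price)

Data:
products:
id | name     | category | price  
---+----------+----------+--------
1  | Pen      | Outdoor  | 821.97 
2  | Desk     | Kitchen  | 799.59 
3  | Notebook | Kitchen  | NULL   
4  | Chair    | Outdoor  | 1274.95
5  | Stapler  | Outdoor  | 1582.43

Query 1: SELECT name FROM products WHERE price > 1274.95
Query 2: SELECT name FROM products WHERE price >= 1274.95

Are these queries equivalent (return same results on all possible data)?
No, not equivalent

Query 1 returns: [('Stapler',)]
Query 2 returns: [('Chair',), ('Stapler',)]

Reason: > vs >= gives different results when price = 1274.95 exists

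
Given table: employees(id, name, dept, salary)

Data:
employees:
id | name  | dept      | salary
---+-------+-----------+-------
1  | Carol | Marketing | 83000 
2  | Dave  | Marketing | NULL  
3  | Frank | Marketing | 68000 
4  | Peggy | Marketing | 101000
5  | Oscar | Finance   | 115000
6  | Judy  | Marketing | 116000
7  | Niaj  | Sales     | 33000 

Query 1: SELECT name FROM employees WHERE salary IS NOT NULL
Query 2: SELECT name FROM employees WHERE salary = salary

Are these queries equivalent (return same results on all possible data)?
Yes, equivalent

Both queries return: [('Carol',), ('Frank',), ('Judy',), ('Niaj',), ('Oscar',), ('Peggy',)]

Reason: IS NOT NULL vs self-equality (both exclude NULLs)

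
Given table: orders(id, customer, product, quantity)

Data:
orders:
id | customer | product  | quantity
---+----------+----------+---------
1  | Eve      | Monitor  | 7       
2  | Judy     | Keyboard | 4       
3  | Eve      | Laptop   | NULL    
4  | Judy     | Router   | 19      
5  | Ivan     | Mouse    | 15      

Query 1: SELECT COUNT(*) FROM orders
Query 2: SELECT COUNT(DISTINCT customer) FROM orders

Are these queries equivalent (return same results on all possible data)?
No, not equivalent

Query 1 returns: [(5,)]
Query 2 returns: [(3,)]

Reason: COUNT(*) counts rows, COUNT(DISTINCT customer) counts unique customers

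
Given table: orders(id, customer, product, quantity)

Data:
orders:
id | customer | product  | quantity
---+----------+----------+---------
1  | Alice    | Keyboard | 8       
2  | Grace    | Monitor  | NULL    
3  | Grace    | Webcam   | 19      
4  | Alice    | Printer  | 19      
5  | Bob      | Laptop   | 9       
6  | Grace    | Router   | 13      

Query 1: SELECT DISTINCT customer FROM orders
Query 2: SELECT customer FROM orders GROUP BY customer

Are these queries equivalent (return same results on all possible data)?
Yes, equivalent

Both queries return: [('Alice',), ('Bob',), ('Grace',)]

Reason: Both get unique customers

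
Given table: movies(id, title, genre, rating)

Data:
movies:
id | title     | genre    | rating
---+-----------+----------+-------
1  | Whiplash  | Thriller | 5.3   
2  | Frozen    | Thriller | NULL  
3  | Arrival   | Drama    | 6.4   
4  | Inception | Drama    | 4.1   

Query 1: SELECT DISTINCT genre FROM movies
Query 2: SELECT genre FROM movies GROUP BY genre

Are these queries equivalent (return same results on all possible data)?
Yes, equivalent

Both queries return: [('Drama',), ('Thriller',)]

Reason: Both get unique genres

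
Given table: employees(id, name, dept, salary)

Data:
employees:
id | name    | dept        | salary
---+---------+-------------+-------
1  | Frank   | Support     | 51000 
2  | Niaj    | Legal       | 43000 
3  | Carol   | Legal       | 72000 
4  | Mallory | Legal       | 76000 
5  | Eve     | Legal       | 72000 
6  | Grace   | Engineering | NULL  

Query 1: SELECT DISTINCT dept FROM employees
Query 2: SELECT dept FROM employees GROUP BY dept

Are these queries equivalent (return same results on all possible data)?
Yes, equivalent

Both queries return: [('Engineering',), ('Legal',), ('Support',)]

Reason: Both get unique depts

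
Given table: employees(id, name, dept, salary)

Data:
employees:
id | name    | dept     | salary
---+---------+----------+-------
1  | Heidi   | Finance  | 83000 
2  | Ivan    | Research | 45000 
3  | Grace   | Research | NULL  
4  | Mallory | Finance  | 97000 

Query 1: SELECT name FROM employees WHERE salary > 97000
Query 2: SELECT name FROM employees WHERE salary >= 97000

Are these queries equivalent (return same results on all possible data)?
No, not equivalent

Query 1 returns: []
Query 2 returns: [('Mallory',)]

Reason: > vs >= gives different results when salary = 97000 exists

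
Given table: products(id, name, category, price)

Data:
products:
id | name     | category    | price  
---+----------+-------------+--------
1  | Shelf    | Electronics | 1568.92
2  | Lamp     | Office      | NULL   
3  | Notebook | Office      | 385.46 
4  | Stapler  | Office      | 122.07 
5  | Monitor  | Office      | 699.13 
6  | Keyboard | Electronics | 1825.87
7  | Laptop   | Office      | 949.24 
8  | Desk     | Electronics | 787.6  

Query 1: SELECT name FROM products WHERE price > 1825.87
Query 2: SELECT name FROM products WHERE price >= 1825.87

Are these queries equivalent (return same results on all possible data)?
No, not equivalent

Query 1 returns: []
Query 2 returns: [('Keyboard',)]

Reason: > vs >= gives different results when price = 1825.87 exists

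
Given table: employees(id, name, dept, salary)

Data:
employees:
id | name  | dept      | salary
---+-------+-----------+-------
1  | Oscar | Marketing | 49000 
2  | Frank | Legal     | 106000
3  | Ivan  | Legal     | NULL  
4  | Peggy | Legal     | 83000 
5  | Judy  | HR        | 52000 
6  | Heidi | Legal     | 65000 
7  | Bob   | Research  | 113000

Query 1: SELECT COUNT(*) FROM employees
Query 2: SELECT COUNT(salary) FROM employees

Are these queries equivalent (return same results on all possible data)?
No, not equivalent

Query 1 returns: [(7,)]
Query 2 returns: [(6,)]

Reason: COUNT(*) includes NULLs, COUNT(column) excludes them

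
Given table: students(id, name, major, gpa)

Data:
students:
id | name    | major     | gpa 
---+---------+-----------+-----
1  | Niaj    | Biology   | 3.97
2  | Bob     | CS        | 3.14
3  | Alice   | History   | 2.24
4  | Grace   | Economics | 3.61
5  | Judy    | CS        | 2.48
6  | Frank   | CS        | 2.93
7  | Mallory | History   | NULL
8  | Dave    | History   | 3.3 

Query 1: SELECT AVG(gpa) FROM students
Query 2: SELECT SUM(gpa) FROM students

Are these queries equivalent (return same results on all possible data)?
No, not equivalent

Query 1 returns: [(3.095714285714286,)]
Query 2 returns: [(21.67,)]

Reason: AVG vs SUM give different aggregate values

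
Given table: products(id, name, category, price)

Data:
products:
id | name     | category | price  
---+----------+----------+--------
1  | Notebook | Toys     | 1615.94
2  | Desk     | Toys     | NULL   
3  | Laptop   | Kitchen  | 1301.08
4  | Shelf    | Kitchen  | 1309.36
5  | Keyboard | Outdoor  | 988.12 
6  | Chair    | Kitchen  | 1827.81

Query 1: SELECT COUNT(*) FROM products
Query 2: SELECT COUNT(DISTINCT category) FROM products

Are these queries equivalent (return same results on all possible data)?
No, not equivalent

Query 1 returns: [(6,)]
Query 2 returns: [(3,)]

Reason: COUNT(*) counts rows, COUNT(DISTINCT category) counts unique categorys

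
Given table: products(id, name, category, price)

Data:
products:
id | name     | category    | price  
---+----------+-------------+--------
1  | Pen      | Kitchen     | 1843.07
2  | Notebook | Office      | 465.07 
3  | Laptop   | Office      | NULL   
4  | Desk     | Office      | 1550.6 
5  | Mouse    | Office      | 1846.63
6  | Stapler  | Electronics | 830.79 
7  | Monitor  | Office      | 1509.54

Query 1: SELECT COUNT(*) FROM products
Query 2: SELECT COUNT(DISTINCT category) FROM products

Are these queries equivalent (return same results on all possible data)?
No, not equivalent

Query 1 returns: [(7,)]
Query 2 returns: [(3,)]

Reason: COUNT(*) counts rows, COUNT(DISTINCT category) counts unique categorys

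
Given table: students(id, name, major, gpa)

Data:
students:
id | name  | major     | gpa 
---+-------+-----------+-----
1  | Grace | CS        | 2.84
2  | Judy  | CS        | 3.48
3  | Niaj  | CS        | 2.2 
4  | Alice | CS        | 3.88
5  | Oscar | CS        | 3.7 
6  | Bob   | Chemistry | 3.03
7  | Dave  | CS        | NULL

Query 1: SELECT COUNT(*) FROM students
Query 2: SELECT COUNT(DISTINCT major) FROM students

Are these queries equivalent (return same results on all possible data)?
No, not equivalent

Query 1 returns: [(7,)]
Query 2 returns: [(2,)]

Reason: COUNT(*) counts rows, COUNT(DISTINCT major) counts unique majors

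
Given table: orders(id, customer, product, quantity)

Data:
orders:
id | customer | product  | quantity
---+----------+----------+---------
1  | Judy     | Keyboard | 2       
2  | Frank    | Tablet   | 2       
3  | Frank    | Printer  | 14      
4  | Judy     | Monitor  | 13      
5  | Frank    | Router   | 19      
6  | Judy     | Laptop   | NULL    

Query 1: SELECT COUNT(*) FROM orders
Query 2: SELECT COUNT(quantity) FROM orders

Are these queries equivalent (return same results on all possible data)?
No, not equivalent

Query 1 returns: [(6,)]
Query 2 returns: [(5,)]

Reason: COUNT(*) includes NULLs, COUNT(column) excludes them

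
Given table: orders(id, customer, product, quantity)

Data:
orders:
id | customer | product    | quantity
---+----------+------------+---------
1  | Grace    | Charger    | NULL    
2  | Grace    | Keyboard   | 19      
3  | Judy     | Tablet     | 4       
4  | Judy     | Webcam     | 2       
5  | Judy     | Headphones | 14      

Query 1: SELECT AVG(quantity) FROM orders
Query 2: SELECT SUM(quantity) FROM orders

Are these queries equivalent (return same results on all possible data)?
No, not equivalent

Query 1 returns: [(9.75,)]
Query 2 returns: [(39,)]

Reason: AVG vs SUM give different aggregate values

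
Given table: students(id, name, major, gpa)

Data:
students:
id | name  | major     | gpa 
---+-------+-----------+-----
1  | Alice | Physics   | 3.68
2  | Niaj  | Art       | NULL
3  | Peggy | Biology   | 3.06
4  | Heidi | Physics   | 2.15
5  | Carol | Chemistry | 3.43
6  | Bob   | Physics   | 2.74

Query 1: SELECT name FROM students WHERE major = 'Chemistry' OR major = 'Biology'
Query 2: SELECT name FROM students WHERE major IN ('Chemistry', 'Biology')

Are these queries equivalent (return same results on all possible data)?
Yes, equivalent

Both queries return: [('Carol',), ('Peggy',)]

Reason: OR vs IN are equivalent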